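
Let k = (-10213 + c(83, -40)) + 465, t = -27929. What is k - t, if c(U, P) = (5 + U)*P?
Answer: 14661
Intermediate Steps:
c(U, P) = P*(5 + U)
k = -13268 (k = (-10213 - 40*(5 + 83)) + 465 = (-10213 - 40*88) + 465 = (-10213 - 3520) + 465 = -13733 + 465 = -13268)
k - t = -13268 - 1*(-27929) = -13268 + 27929 = 14661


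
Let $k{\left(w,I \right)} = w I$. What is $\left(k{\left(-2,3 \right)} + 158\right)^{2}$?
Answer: $23104$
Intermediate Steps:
$k{\left(w,I \right)} = I w$
$\left(k{\left(-2,3 \right)} + 158\right)^{2} = \left(3 \left(-2\right) + 158\right)^{2} = \left(-6 + 158\right)^{2} = 152^{2} = 23104$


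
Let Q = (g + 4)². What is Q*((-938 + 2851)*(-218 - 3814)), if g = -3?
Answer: -7713216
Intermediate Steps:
Q = 1 (Q = (-3 + 4)² = 1² = 1)
Q*((-938 + 2851)*(-218 - 3814)) = 1*((-938 + 2851)*(-218 - 3814)) = 1*(1913*(-4032)) = 1*(-7713216) = -7713216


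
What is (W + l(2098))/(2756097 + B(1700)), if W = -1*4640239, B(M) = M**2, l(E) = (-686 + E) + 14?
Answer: -4638813/5646097 ≈ -0.82160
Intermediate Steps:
l(E) = -672 + E
W = -4640239
(W + l(2098))/(2756097 + B(1700)) = (-4640239 + (-672 + 2098))/(2756097 + 1700**2) = (-4640239 + 1426)/(2756097 + 2890000) = -4638813/5646097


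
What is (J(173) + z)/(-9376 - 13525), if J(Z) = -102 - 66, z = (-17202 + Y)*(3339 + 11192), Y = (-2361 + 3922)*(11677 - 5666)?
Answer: -136096895371/22901 ≈ -5.9428e+6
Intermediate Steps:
Y = 9383171 (Y = 1561*6011 = 9383171)
z = 136096895539 (z = (-17202 + 9383171)*(3339 + 11192) = 9365969*14531 = 136096895539)
J(Z) = -168
(J(173) + z)/(-9376 - 13525) = (-168 + 136096895539)/(-9376 - 13525) = 136096895371/(-22901) = 136096895371*(-1/22901) = -136096895371/22901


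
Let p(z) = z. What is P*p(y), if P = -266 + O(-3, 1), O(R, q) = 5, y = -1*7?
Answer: 1827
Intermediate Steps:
y = -7
P = -261 (P = -266 + 5 = -261)
P*p(y) = -261*(-7) = 1827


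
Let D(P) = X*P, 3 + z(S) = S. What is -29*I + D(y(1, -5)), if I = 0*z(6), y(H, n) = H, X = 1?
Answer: 1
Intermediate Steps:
z(S) = -3 + S
I = 0 (I = 0*(-3 + 6) = 0*3 = 0)
D(P) = P (D(P) = 1*P = P)
-29*I + D(y(1, -5)) = -29*0 + 1 = 0 + 1 = 1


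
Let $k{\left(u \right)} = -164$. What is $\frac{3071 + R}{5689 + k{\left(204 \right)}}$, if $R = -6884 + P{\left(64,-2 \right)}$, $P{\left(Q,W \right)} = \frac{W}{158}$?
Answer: $- \frac{301228}{436475} \approx -0.69014$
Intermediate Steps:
$P{\left(Q,W \right)} = \frac{W}{158}$ ($P{\left(Q,W \right)} = W \frac{1}{158} = \frac{W}{158}$)
$R = - \frac{543837}{79}$ ($R = -6884 + \frac{1}{158} \left(-2\right) = -6884 - \frac{1}{79} = - \frac{543837}{79} \approx -6884.0$)
$\frac{3071 + R}{5689 + k{\left(204 \right)}} = \frac{3071 - \frac{543837}{79}}{5689 - 164} = - \frac{301228}{79 \cdot 5525} = \left(- \frac{301228}{79}\right) \frac{1}{5525} = - \frac{301228}{436475}$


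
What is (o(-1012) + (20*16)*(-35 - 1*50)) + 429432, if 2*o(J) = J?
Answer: 401726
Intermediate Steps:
o(J) = J/2
(o(-1012) + (20*16)*(-35 - 1*50)) + 429432 = ((½)*(-1012) + (20*16)*(-35 - 1*50)) + 429432 = (-506 + 320*(-35 - 50)) + 429432 = (-506 + 320*(-85)) + 429432 = (-506 - 27200) + 429432 = -27706 + 429432 = 401726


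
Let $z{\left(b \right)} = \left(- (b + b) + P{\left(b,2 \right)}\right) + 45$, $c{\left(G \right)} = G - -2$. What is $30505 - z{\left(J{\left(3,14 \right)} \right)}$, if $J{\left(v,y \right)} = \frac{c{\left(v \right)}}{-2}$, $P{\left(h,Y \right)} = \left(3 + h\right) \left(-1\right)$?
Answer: $\frac{60911}{2} \approx 30456.0$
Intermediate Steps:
$c{\left(G \right)} = 2 + G$ ($c{\left(G \right)} = G + 2 = 2 + G$)
$P{\left(h,Y \right)} = -3 - h$
$J{\left(v,y \right)} = -1 - \frac{v}{2}$ ($J{\left(v,y \right)} = \frac{2 + v}{-2} = \left(2 + v\right) \left(- \frac{1}{2}\right) = -1 - \frac{v}{2}$)
$z{\left(b \right)} = 42 - 3 b$ ($z{\left(b \right)} = \left(- (b + b) - \left(3 + b\right)\right) + 45 = \left(- 2 b - \left(3 + b\right)\right) + 45 = \left(-3 - 3 b\right) + 45 = 42 - 3 b$)
$30505 - z{\left(J{\left(3,14 \right)} \right)} = 30505 - \left(42 - 3 \left(-1 - \frac{3}{2}\right)\right) = 30505 - \left(42 - - \frac{15}{2}\right) = 30505 - \left(42 + \frac{15}{2}\right) = 30505 - \frac{99}{2} = \frac{60911}{2}$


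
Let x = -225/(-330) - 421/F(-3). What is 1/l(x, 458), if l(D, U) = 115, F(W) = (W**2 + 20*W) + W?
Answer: 1/115 ≈ 0.0086956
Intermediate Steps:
F(W) = W**2 + 21*W
x = 2518/297 (x = -225/(-330) - 421*(-1/(3*(21 - 3))) = -225*(-1/330) - 421/((-3*18)) = 15/22 - 421/(-54) = 15/22 - 421*(-1/54) = 15/22 + 421/54 = 2518/297 ≈ 8.4781)
1/l(x, 458) = 1/115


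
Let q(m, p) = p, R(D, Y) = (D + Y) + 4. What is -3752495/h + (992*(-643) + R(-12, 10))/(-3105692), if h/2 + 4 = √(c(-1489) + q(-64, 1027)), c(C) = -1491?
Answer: 582712339325/37268304 + 750499*I*√29/48 ≈ 15636.0 + 84199.0*I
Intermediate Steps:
R(D, Y) = 4 + D + Y
h = -8 + 8*I*√29 (h = -8 + 2*√(-1491 + 1027) = -8 + 2*√(-464) = -8 + 2*(4*I*√29) = -8 + 8*I*√29 ≈ -8.0 + 43.081*I)
-3752495/h + (992*(-643) + R(-12, 10))/(-3105692) = -3752495/(-8 + 8*I*√29) + (992*(-643) + (4 - 12 + 10))/(-3105692) = -3752495/(-8 + 8*I*√29) + (-637856 + 2)*(-1/3105692) = -3752495/(-8 + 8*I*√29) - 637854*(-1/3105692) = -3752495/(-8 + 8*I*√29) + 318927/1552846 = 318927/1552846 - 3752495/(-8 + 8*I*√29)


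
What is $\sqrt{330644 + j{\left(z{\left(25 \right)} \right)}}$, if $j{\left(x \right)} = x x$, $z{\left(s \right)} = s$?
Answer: $\sqrt{331269} \approx 575.56$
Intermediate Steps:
$j{\left(x \right)} = x^{2}$
$\sqrt{330644 + j{\left(z{\left(25 \right)} \right)}} = \sqrt{330644 + 25^{2}} = \sqrt{330644 + 625} = \sqrt{331269}$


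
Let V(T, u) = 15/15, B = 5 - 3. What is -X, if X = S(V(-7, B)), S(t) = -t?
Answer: 1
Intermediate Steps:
B = 2
V(T, u) = 1 (V(T, u) = 15*(1/15) = 1)
X = -1 (X = -1*1 = -1)
-X = -1*(-1) = 1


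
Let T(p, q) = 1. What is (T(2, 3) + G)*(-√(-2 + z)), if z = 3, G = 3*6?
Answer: -19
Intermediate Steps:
G = 18
(T(2, 3) + G)*(-√(-2 + z)) = (1 + 18)*(-√(-2 + 3)) = 19*(-√1) = 19*(-1*1) = 19*(-1) = -19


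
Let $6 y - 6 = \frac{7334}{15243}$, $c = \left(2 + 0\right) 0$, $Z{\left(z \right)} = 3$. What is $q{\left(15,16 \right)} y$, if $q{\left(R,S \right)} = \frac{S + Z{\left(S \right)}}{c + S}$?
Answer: $\frac{234631}{182916} \approx 1.2827$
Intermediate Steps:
$c = 0$ ($c = 2 \cdot 0 = 0$)
$y = \frac{49396}{45729}$ ($y = 1 + \frac{7334 \cdot \frac{1}{15243}}{6} = 1 + \frac{1}{6} \cdot \frac{7334}{15243} = 1 + \frac{3667}{45729} = \frac{49396}{45729} \approx 1.0802$)
$q{\left(R,S \right)} = \frac{3 + S}{S}$ ($q{\left(R,S \right)} = \frac{S + 3}{0 + S} = \frac{3 + S}{S}$)
$q{\left(15,16 \right)} y = \frac{3 + 16}{16} \cdot \frac{49396}{45729} = \frac{1}{16} \cdot 19 \cdot \frac{49396}{45729} = \frac{19}{16} \cdot \frac{49396}{45729} = \frac{234631}{182916}$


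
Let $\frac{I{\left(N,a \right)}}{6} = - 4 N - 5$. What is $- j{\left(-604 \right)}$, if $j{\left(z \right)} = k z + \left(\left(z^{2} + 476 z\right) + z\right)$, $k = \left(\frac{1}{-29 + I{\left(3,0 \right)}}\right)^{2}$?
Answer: $- \frac{1316385384}{17161} \approx -76708.0$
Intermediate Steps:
$I{\left(N,a \right)} = -30 - 24 N$ ($I{\left(N,a \right)} = 6 \left(- 4 N - 5\right) = 6 \left(-5 - 4 N\right) = -30 - 24 N$)
$k = \frac{1}{17161}$ ($k = \left(\frac{1}{-29 - 102}\right)^{2} = \left(\frac{1}{-131}\right)^{2} = \left(- \frac{1}{131}\right)^{2} = \frac{1}{17161} \approx 5.8272 \cdot 10^{-5}$)
$j{\left(z \right)} = z^{2} + \frac{8185798 z}{17161}$ ($j{\left(z \right)} = \frac{z}{17161} + \left(\left(z^{2} + 476 z\right) + z\right) = \frac{z}{17161} + \left(z^{2} + 477 z\right) = z^{2} + \frac{8185798 z}{17161}$)
$- j{\left(-604 \right)} = - \frac{\left(-604\right) \left(8185798 + 17161 \left(-604\right)\right)}{17161} = - \frac{\left(-604\right) \left(8185798 - 10365244\right)}{17161} = - \frac{\left(-604\right) \left(-2179446\right)}{17161} = \left(-1\right) \frac{1316385384}{17161} = - \frac{1316385384}{17161}$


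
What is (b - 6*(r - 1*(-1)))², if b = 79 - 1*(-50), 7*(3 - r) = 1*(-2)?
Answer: 522729/49 ≈ 10668.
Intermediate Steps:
r = 23/7 (r = 3 - (-2)/7 = 3 - ⅐*(-2) = 3 + 2/7 = 23/7 ≈ 3.2857)
b = 129 (b = 79 + 50 = 129)
(b - 6*(r - 1*(-1)))² = (129 - 6*(23/7 - 1*(-1)))² = (129 - 6*(23/7 + 1))² = (129 - 6*30/7)² = (129 - 180/7)² = (723/7)² = 522729/49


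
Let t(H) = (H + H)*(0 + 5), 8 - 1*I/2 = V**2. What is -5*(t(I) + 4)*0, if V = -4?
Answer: 0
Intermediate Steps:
I = -16 (I = 16 - 2*(-4)**2 = 16 - 2*16 = 16 - 32 = -16)
t(H) = 10*H (t(H) = (2*H)*5 = 10*H)
-5*(t(I) + 4)*0 = -5*(10*(-16) + 4)*0 = -5*(-160 + 4)*0 = -(-780)*0 = -5*0 = 0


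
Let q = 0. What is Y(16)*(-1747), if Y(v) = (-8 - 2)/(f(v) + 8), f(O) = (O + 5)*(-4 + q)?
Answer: -8735/38 ≈ -229.87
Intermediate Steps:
f(O) = -20 - 4*O (f(O) = (O + 5)*(-4 + 0) = (5 + O)*(-4) = -20 - 4*O)
Y(v) = -10/(-12 - 4*v) (Y(v) = (-8 - 2)/((-20 - 4*v) + 8) = -10/(-12 - 4*v))
Y(16)*(-1747) = (5/(2*(3 + 16)))*(-1747) = ((5/2)/19)*(-1747) = ((5/2)*(1/19))*(-1747) = (5/38)*(-1747) = -8735/38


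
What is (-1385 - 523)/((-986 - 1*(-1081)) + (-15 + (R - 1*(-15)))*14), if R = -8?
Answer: 1908/17 ≈ 112.24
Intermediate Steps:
(-1385 - 523)/((-986 - 1*(-1081)) + (-15 + (R - 1*(-15)))*14) = (-1385 - 523)/((-986 - 1*(-1081)) + (-15 + (-8 - 1*(-15)))*14) = -1908/((-986 + 1081) + (-15 + (-8 + 15))*14) = -1908/(95 + (-15 + 7)*14) = -1908/(95 - 8*14) = -1908/(95 - 112) = -1908/(-17) = -1908*(-1/17) = 1908/17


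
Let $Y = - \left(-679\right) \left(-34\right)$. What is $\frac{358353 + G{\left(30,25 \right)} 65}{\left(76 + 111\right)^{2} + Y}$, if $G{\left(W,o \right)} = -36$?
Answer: $\frac{118671}{3961} \approx 29.96$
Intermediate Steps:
$Y = -23086$ ($Y = \left(-1\right) 23086 = -23086$)
$\frac{358353 + G{\left(30,25 \right)} 65}{\left(76 + 111\right)^{2} + Y} = \frac{358353 - 2340}{\left(76 + 111\right)^{2} - 23086} = \frac{358353 - 2340}{187^{2} - 23086} = \frac{356013}{34969 - 23086} = \frac{356013}{11883} = 356013 \cdot \frac{1}{11883} = \frac{118671}{3961}$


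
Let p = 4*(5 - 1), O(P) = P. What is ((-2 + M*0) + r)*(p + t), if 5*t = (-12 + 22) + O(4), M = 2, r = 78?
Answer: 7144/5 ≈ 1428.8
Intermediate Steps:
t = 14/5 (t = ((-12 + 22) + 4)/5 = (10 + 4)/5 = (⅕)*14 = 14/5 ≈ 2.8000)
p = 16 (p = 4*4 = 16)
((-2 + M*0) + r)*(p + t) = ((-2 + 2*0) + 78)*(16 + 14/5) = ((-2 + 0) + 78)*(94/5) = (-2 + 78)*(94/5) = 76*(94/5) = 7144/5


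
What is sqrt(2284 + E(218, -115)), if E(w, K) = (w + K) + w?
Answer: sqrt(2605) ≈ 51.039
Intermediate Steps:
E(w, K) = K + 2*w (E(w, K) = (K + w) + w = K + 2*w)
sqrt(2284 + E(218, -115)) = sqrt(2284 + (-115 + 2*218)) = sqrt(2284 + (-115 + 436)) = sqrt(2284 + 321) = sqrt(2605)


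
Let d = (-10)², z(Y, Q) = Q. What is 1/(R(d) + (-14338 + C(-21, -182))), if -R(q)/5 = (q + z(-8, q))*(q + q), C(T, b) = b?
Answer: -1/214520 ≈ -4.6616e-6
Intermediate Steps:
d = 100
R(q) = -20*q² (R(q) = -5*(q + q)*(q + q) = -5*2*q*2*q = -20*q²)
1/(R(d) + (-14338 + C(-21, -182))) = 1/(-20*100² + (-14338 - 182)) = 1/(-20*10000 - 14520) = 1/(-200000 - 14520) = 1/(-214520) = -1/214520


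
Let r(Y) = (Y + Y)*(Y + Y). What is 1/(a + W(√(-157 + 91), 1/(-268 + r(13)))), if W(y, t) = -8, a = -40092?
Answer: -1/40100 ≈ -2.4938e-5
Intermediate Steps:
r(Y) = 4*Y² (r(Y) = (2*Y)*(2*Y) = 4*Y²)
1/(a + W(√(-157 + 91), 1/(-268 + r(13)))) = 1/(-40092 - 8) = 1/(-40100) = -1/40100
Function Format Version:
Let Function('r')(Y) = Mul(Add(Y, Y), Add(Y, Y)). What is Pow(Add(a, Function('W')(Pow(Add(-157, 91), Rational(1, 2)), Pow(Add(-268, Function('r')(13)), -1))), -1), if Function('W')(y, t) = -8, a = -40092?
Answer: Rational(-1, 40100) ≈ -2.4938e-5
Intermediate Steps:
Function('r')(Y) = Mul(4, Pow(Y, 2)) (Function('r')(Y) = Mul(Mul(2, Y), Mul(2, Y)) = Mul(4, Pow(Y, 2)))
Pow(Add(a, Function('W')(Pow(Add(-157, 91), Rational(1, 2)), Pow(Add(-268, Function('r')(13)), -1))), -1) = Pow(Add(-40092, -8), -1) = Pow(-40100, -1) = Rational(-1, 40100)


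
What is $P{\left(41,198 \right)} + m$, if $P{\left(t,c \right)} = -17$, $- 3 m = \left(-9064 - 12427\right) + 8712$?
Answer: $\frac{12728}{3} \approx 4242.7$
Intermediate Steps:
$m = \frac{12779}{3}$ ($m = - \frac{\left(-9064 - 12427\right) + 8712}{3} = - \frac{-21491 + 8712}{3} = \left(- \frac{1}{3}\right) \left(-12779\right) = \frac{12779}{3} \approx 4259.7$)
$P{\left(41,198 \right)} + m = -17 + \frac{12779}{3} = \frac{12728}{3}$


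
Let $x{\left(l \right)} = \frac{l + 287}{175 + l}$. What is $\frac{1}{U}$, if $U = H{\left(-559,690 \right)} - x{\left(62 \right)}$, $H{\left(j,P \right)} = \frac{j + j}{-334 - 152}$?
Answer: $\frac{19197}{15892} \approx 1.208$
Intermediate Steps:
$H{\left(j,P \right)} = - \frac{j}{243}$ ($H{\left(j,P \right)} = \frac{2 j}{-486} = 2 j \left(- \frac{1}{486}\right) = - \frac{j}{243}$)
$x{\left(l \right)} = \frac{287 + l}{175 + l}$
$U = \frac{15892}{19197}$ ($U = \left(- \frac{1}{243}\right) \left(-559\right) - \frac{287 + 62}{175 + 62} = \frac{559}{243} - \frac{1}{237} \cdot 349 = \frac{559}{243} - \frac{349}{237} = \frac{15892}{19197} \approx 0.82784$)
$\frac{1}{U} = \frac{1}{\frac{15892}{19197}} = \frac{19197}{15892}$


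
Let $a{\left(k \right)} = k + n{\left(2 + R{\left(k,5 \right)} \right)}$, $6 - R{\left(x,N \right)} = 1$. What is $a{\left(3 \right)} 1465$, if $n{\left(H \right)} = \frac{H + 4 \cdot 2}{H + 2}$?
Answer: $\frac{20510}{3} \approx 6836.7$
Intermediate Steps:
$R{\left(x,N \right)} = 5$ ($R{\left(x,N \right)} = 6 - 1 = 5$)
$n{\left(H \right)} = \frac{8 + H}{2 + H}$ ($n{\left(H \right)} = \frac{H + 8}{2 + H} = \frac{8 + H}{2 + H}$)
$a{\left(k \right)} = \frac{5}{3} + k$ ($a{\left(k \right)} = k + \frac{8 + \left(2 + 5\right)}{2 + \left(2 + 5\right)} = k + \frac{8 + 7}{2 + 7} = k + \frac{1}{9} \cdot 15 = k + \frac{5}{3} = \frac{5}{3} + k$)
$a{\left(3 \right)} 1465 = \left(\frac{5}{3} + 3\right) 1465 = \frac{14}{3} \cdot 1465 = \frac{20510}{3}$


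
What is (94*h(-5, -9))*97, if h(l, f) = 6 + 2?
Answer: 72944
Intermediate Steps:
h(l, f) = 8
(94*h(-5, -9))*97 = (94*8)*97 = 752*97 = 72944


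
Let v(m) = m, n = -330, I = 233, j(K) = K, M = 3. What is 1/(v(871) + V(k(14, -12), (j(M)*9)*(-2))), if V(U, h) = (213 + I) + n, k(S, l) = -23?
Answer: 1/987 ≈ 0.0010132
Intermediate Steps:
V(U, h) = 116 (V(U, h) = (213 + 233) - 330 = 446 - 330 = 116)
1/(v(871) + V(k(14, -12), (j(M)*9)*(-2))) = 1/(871 + 116) = 1/987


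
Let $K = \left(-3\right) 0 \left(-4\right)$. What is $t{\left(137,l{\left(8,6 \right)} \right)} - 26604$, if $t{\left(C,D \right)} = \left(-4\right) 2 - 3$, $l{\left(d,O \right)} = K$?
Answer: $-26615$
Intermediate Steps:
$K = 0$ ($K = 0 \left(-4\right) = 0$)
$l{\left(d,O \right)} = 0$
$t{\left(C,D \right)} = -11$ ($t{\left(C,D \right)} = -8 - 3 = -11$)
$t{\left(137,l{\left(8,6 \right)} \right)} - 26604 = -11 - 26604 = -26615$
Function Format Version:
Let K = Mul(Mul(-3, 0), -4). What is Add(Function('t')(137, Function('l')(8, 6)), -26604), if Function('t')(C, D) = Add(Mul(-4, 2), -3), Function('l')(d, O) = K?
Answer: -26615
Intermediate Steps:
K = 0 (K = Mul(0, -4) = 0)
Function('l')(d, O) = 0
Function('t')(C, D) = -11 (Function('t')(C, D) = Add(-8, -3) = -11)
Add(Function('t')(137, Function('l')(8, 6)), -26604) = Add(-11, -26604) = -26615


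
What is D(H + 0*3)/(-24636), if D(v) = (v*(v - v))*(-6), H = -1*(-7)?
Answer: 0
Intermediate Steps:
H = 7
D(v) = 0 (D(v) = (v*0)*(-6) = 0*(-6) = 0)
D(H + 0*3)/(-24636) = 0/(-24636) = 0*(-1/24636) = 0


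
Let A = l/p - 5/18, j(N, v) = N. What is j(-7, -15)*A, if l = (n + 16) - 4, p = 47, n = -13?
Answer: 1771/846 ≈ 2.0934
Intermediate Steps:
l = -1 (l = (-13 + 16) - 4 = 3 - 4 = -1)
A = -253/846 (A = -1/47 - 5/18 = -253/846 ≈ -0.29905)
j(-7, -15)*A = -7*(-253/846) = 1771/846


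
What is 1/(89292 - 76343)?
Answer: 1/12949 ≈ 7.7226e-5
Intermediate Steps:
1/(89292 - 76343) = 1/12949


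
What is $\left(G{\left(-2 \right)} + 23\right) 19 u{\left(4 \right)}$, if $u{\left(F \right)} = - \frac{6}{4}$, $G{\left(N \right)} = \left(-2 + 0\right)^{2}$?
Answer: $- \frac{1539}{2} \approx -769.5$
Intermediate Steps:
$G{\left(N \right)} = 4$ ($G{\left(N \right)} = \left(-2\right)^{2} = 4$)
$u{\left(F \right)} = - \frac{3}{2}$ ($u{\left(F \right)} = \left(-6\right) \frac{1}{4} = - \frac{3}{2}$)
$\left(G{\left(-2 \right)} + 23\right) 19 u{\left(4 \right)} = \left(4 + 23\right) 19 \left(- \frac{3}{2}\right) = 27 \cdot 19 \left(- \frac{3}{2}\right) = 513 \left(- \frac{3}{2}\right) = - \frac{1539}{2}$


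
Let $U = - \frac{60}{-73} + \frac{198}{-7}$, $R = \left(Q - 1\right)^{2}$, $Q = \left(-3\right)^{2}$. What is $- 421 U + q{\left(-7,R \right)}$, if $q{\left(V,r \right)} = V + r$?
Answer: $\frac{5937441}{511} \approx 11619.0$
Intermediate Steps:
$Q = 9$
$R = 64$ ($R = \left(9 - 1\right)^{2} = 8^{2} = 64$)
$U = - \frac{14034}{511}$ ($U = \left(-60\right) \left(- \frac{1}{73}\right) + 198 \left(- \frac{1}{7}\right) = \frac{60}{73} - \frac{198}{7} = - \frac{14034}{511} \approx -27.464$)
$- 421 U + q{\left(-7,R \right)} = \left(-421\right) \left(- \frac{14034}{511}\right) + \left(-7 + 64\right) = \frac{5908314}{511} + 57 = \frac{5937441}{511}$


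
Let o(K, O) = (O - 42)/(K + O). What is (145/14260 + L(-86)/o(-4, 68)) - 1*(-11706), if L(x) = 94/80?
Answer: 2170596341/185380 ≈ 11709.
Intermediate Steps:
L(x) = 47/40 (L(x) = 94*(1/80) = 47/40)
o(K, O) = (-42 + O)/(K + O)
(145/14260 + L(-86)/o(-4, 68)) - 1*(-11706) = (145/14260 + 47/(40*(((-42 + 68)/(-4 + 68))))) - 1*(-11706) = (145*(1/14260) + 47/(40*((26/64)))) + 11706 = (29/2852 + 47/(40*(((1/64)*26)))) + 11706 = (29/2852 + 47/(40*(13/32))) + 11706 = (29/2852 + (47/40)*(32/13)) + 11706 = (29/2852 + 188/65) + 11706 = 538061/185380 + 11706 = 2170596341/185380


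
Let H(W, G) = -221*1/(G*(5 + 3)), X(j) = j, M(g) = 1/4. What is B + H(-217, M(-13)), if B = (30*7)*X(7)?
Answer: 2719/2 ≈ 1359.5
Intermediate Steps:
M(g) = ¼
H(W, G) = -221/(8*G) (H(W, G) = -221*1/(8*G) = -221/(8*G))
B = 1470 (B = (30*7)*7 = 210*7 = 1470)
B + H(-217, M(-13)) = 1470 - 221/(8*¼) = 1470 - 221/8*4 = 1470 - 221/2 = 2719/2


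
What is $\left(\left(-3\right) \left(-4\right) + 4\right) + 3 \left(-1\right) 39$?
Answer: $-101$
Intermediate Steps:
$\left(\left(-3\right) \left(-4\right) + 4\right) + 3 \left(-1\right) 39 = \left(12 + 4\right) - 117 = 16 - 117 = -101$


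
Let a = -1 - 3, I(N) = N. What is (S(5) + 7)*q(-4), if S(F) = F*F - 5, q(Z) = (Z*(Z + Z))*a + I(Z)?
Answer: -3564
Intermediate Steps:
a = -4
q(Z) = Z - 8*Z² (q(Z) = (Z*(Z + Z))*(-4) + Z = (Z*(2*Z))*(-4) + Z = (2*Z²)*(-4) + Z = -8*Z² + Z = Z - 8*Z²)
S(F) = -5 + F² (S(F) = F² - 5 = -5 + F²)
(S(5) + 7)*q(-4) = ((-5 + 5²) + 7)*(-4*(1 - 8*(-4))) = ((-5 + 25) + 7)*(-4*(1 + 32)) = (20 + 7)*(-4*33) = 27*(-132) = -3564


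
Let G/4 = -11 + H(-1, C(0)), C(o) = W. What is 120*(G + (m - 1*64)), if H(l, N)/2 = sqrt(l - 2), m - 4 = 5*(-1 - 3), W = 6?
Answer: -14880 + 960*I*sqrt(3) ≈ -14880.0 + 1662.8*I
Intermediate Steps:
m = -16 (m = 4 + 5*(-1 - 3) = 4 + 5*(-4) = 4 - 20 = -16)
C(o) = 6
H(l, N) = 2*sqrt(-2 + l) (H(l, N) = 2*sqrt(l - 2) = 2*sqrt(-2 + l))
G = -44 + 8*I*sqrt(3) (G = 4*(-11 + 2*sqrt(-2 - 1)) = 4*(-11 + 2*sqrt(-3)) = 4*(-11 + 2*(I*sqrt(3))) = 4*(-11 + 2*I*sqrt(3)) = -44 + 8*I*sqrt(3) ≈ -44.0 + 13.856*I)
120*(G + (m - 1*64)) = 120*((-44 + 8*I*sqrt(3)) + (-16 - 1*64)) = 120*((-44 + 8*I*sqrt(3)) + (-16 - 64)) = 120*((-44 + 8*I*sqrt(3)) - 80) = 120*(-124 + 8*I*sqrt(3)) = -14880 + 960*I*sqrt(3)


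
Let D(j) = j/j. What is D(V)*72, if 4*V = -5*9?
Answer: 72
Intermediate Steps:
V = -45/4 (V = (-5*9)/4 = (¼)*(-45) = -45/4 ≈ -11.250)
D(j) = 1
D(V)*72 = 1*72 = 72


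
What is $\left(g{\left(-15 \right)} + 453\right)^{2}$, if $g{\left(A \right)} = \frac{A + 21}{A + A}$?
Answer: $\frac{5125696}{25} \approx 2.0503 \cdot 10^{5}$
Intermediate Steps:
$g{\left(A \right)} = \frac{21 + A}{2 A}$
$\left(g{\left(-15 \right)} + 453\right)^{2} = \left(\frac{21 - 15}{2 \left(-15\right)} + 453\right)^{2} = \left(\frac{1}{2} \left(- \frac{1}{15}\right) 6 + 453\right)^{2} = \left(- \frac{1}{5} + 453\right)^{2} = \left(\frac{2264}{5}\right)^{2} = \frac{5125696}{25}$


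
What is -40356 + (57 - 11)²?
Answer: -38240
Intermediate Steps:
-40356 + (57 - 11)² = -40356 + 46² = -40356 + 2116 = -38240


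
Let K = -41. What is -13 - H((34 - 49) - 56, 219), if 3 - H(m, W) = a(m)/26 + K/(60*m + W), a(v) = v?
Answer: -1966901/105066 ≈ -18.721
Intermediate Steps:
H(m, W) = 3 + 41/(W + 60*m) - m/26 (H(m, W) = 3 - (m/26 - 41/(60*m + W)) = 3 - (m*(1/26) - 41/(W + 60*m)) = 3 - (m/26 - 41/(W + 60*m)) = 3 - (-41/(W + 60*m) + m/26) = 3 + (41/(W + 60*m) - m/26) = 3 + 41/(W + 60*m) - m/26)
-13 - H((34 - 49) - 56, 219) = -13 - (1066 - 60*((34 - 49) - 56)² + 78*219 + 4680*((34 - 49) - 56) - 1*219*((34 - 49) - 56))/(26*(219 + 60*((34 - 49) - 56))) = -13 - (1066 - 60*(-15 - 56)² + 17082 + 4680*(-15 - 56) - 1*219*(-15 - 56))/(26*(219 + 60*(-15 - 56))) = -13 - (1066 - 60*(-71)² + 17082 + 4680*(-71) - 1*219*(-71))/(26*(219 + 60*(-71))) = -13 - (1066 - 60*5041 + 17082 - 332280 + 15549)/(26*(219 - 4260)) = -13 - (1066 - 302460 + 17082 - 332280 + 15549)/(26*(-4041)) = -13 - (-1)*(-601043)/(26*4041) = -13 - 1*601043/105066 = -13 - 601043/105066 = -1966901/105066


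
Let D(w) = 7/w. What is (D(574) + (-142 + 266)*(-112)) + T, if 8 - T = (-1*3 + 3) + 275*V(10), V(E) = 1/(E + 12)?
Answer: -569592/41 ≈ -13892.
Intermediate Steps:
V(E) = 1/(12 + E)
T = -9/2 (T = 8 - ((-1*3 + 3) + 275/(12 + 10)) = 8 - ((-3 + 3) + 275/22) = 8 - (0 + 275*(1/22)) = 8 - (0 + 25/2) = 8 - 1*25/2 = 8 - 25/2 = -9/2 ≈ -4.5000)
(D(574) + (-142 + 266)*(-112)) + T = (7/574 + (-142 + 266)*(-112)) - 9/2 = (7*(1/574) + 124*(-112)) - 9/2 = (1/82 - 13888) - 9/2 = -1138815/82 - 9/2 = -569592/41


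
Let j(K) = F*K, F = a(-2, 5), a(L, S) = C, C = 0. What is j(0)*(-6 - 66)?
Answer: 0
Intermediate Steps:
a(L, S) = 0
F = 0
j(K) = 0 (j(K) = 0*K = 0)
j(0)*(-6 - 66) = 0*(-6 - 66) = 0*(-72) = 0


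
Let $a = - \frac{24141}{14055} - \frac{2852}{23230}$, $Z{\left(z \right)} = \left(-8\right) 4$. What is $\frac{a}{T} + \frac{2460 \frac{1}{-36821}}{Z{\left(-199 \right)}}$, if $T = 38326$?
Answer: $\frac{5448340209481}{2671037803450040} \approx 0.0020398$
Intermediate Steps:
$Z{\left(z \right)} = -32$
$a = - \frac{870841}{473185}$ ($a = \left(-24141\right) \frac{1}{14055} - \frac{62}{505} = - \frac{8047}{4685} - \frac{62}{505} = - \frac{870841}{473185} \approx -1.8404$)
$\frac{a}{T} + \frac{2460 \frac{1}{-36821}}{Z{\left(-199 \right)}} = - \frac{870841}{473185 \cdot 38326} + \frac{2460 \frac{1}{-36821}}{-32} = \left(- \frac{870841}{473185}\right) \frac{1}{38326} + 2460 \left(- \frac{1}{36821}\right) \left(- \frac{1}{32}\right) = - \frac{870841}{18135288310} - - \frac{615}{294568} = - \frac{870841}{18135288310} + \frac{615}{294568} = \frac{5448340209481}{2671037803450040}$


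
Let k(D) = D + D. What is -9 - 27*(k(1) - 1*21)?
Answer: 504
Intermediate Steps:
k(D) = 2*D
-9 - 27*(k(1) - 1*21) = -9 - 27*(2*1 - 1*21) = -9 - 27*(2 - 21) = -9 - 27*(-19) = -9 + 513 = 504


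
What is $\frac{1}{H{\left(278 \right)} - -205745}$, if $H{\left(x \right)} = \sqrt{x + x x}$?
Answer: $\frac{205745}{42330927463} - \frac{3 \sqrt{8618}}{42330927463} \approx 4.8538 \cdot 10^{-6}$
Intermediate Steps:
$H{\left(x \right)} = \sqrt{x + x^{2}}$
$\frac{1}{H{\left(278 \right)} - -205745} = \frac{1}{\sqrt{278 \left(1 + 278\right)} - -205745} = \frac{1}{\sqrt{278 \cdot 279} + 205745} = \frac{1}{\sqrt{77562} + 205745} = \frac{1}{3 \sqrt{8618} + 205745} = \frac{1}{205745 + 3 \sqrt{8618}}$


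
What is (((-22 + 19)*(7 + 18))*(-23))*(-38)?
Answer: -65550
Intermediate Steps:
(((-22 + 19)*(7 + 18))*(-23))*(-38) = (-3*25*(-23))*(-38) = -75*(-23)*(-38) = 1725*(-38) = -65550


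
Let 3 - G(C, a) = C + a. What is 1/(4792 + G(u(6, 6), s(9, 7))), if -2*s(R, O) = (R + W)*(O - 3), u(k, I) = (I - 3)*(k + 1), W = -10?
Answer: 1/4772 ≈ 0.00020956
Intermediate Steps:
u(k, I) = (1 + k)*(-3 + I) (u(k, I) = (-3 + I)*(1 + k) = (1 + k)*(-3 + I))
s(R, O) = -(-10 + R)*(-3 + O)/2 (s(R, O) = -(R - 10)*(O - 3)/2 = -(-10 + R)*(-3 + O)/2)
G(C, a) = 3 - C - a (G(C, a) = 3 - (C + a) = 3 + (-C - a) = 3 - C - a)
1/(4792 + G(u(6, 6), s(9, 7))) = 1/(4792 + (3 - (-3 + 6 - 3*6 + 6*6) - (-15 + 5*7 + (3/2)*9 - ½*7*9))) = 1/(4792 + (3 - (-3 + 6 - 18 + 36) - (-15 + 35 + 27/2 - 63/2))) = 1/(4792 + (3 - 1*21 - 1*2)) = 1/(4792 + (3 - 21 - 2)) = 1/(4792 - 20) = 1/4772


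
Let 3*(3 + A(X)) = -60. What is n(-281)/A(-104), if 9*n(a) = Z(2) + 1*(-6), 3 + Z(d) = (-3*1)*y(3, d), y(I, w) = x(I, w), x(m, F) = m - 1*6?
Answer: 0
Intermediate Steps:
A(X) = -23 (A(X) = -3 + (1/3)*(-60) = -3 - 20 = -23)
x(m, F) = -6 + m (x(m, F) = m - 6 = -6 + m)
y(I, w) = -6 + I
Z(d) = 6 (Z(d) = -3 + (-3*1)*(-6 + 3) = -3 - 3*(-3) = -3 + 9 = 6)
n(a) = 0 (n(a) = (6 + 1*(-6))/9 = (6 - 6)/9 = (1/9)*0 = 0)
n(-281)/A(-104) = 0/(-23) = 0*(-1/23) = 0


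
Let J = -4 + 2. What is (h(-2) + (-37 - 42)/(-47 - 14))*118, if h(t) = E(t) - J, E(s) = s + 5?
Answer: 45312/61 ≈ 742.82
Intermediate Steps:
J = -2
E(s) = 5 + s
h(t) = 7 + t (h(t) = (5 + t) - 1*(-2) = (5 + t) + 2 = 7 + t)
(h(-2) + (-37 - 42)/(-47 - 14))*118 = ((7 - 2) + (-37 - 42)/(-47 - 14))*118 = (5 - 79/(-61))*118 = (5 - 79*(-1/61))*118 = (5 + 79/61)*118 = (384/61)*118 = 45312/61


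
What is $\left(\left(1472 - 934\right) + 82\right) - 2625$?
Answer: $-2005$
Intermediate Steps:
$\left(\left(1472 - 934\right) + 82\right) - 2625 = \left(538 + 82\right) - 2625 = 620 - 2625 = -2005$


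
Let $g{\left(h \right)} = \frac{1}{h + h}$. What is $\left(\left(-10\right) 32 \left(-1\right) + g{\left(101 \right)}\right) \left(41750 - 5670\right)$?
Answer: $\frac{1166123640}{101} \approx 1.1546 \cdot 10^{7}$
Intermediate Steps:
$g{\left(h \right)} = \frac{1}{2 h}$
$\left(\left(-10\right) 32 \left(-1\right) + g{\left(101 \right)}\right) \left(41750 - 5670\right) = \left(\left(-10\right) 32 \left(-1\right) + \frac{1}{2 \cdot 101}\right) \left(41750 - 5670\right) = \left(\left(-320\right) \left(-1\right) + \frac{1}{2} \cdot \frac{1}{101}\right) 36080 = \left(320 + \frac{1}{202}\right) 36080 = \frac{64641}{202} \cdot 36080 = \frac{1166123640}{101}$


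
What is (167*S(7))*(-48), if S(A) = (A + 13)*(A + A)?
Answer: -2244480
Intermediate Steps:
S(A) = 2*A*(13 + A) (S(A) = (13 + A)*(2*A) = 2*A*(13 + A))
(167*S(7))*(-48) = (167*(2*7*(13 + 7)))*(-48) = (167*(2*7*20))*(-48) = (167*280)*(-48) = 46760*(-48) = -2244480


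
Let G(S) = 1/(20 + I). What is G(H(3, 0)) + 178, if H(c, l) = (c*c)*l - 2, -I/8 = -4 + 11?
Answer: 6407/36 ≈ 177.97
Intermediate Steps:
I = -56 (I = -8*(-4 + 11) = -8*7 = -56)
H(c, l) = -2 + l*c² (H(c, l) = c²*l - 2 = l*c² - 2 = -2 + l*c²)
G(S) = -1/36 (G(S) = 1/(20 - 56) = 1/(-36) = -1/36)
G(H(3, 0)) + 178 = -1/36 + 178 = 6407/36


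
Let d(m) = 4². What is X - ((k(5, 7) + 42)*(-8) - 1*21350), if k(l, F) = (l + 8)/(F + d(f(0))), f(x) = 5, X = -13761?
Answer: 182379/23 ≈ 7929.5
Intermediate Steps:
d(m) = 16
k(l, F) = (8 + l)/(16 + F) (k(l, F) = (l + 8)/(F + 16) = (8 + l)/(16 + F))
X - ((k(5, 7) + 42)*(-8) - 1*21350) = -13761 - (((8 + 5)/(16 + 7) + 42)*(-8) - 1*21350) = -13761 - ((13/23 + 42)*(-8) - 21350) = -13761 - ((979/23)*(-8) - 21350) = -13761 - (-7832/23 - 21350) = -13761 - 1*(-498882/23) = -13761 + 498882/23 = 182379/23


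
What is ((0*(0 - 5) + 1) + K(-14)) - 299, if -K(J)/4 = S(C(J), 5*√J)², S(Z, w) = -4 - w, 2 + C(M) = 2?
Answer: 1038 - 160*I*√14 ≈ 1038.0 - 598.67*I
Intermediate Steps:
C(M) = 0 (C(M) = -2 + 2 = 0)
K(J) = -4*(-4 - 5*√J)²
((0*(0 - 5) + 1) + K(-14)) - 299 = ((0*(0 - 5) + 1) - 4*(4 + 5*√(-14))²) - 299 = ((0*(-5) + 1) - 4*(4 + 5*(I*√14))²) - 299 = ((0 + 1) - 4*(4 + 5*I*√14)²) - 299 = (1 - 4*(4 + 5*I*√14)²) - 299 = -298 - 4*(4 + 5*I*√14)²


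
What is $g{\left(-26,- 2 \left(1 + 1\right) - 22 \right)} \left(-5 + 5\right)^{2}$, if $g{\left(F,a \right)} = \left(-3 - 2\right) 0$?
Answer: $0$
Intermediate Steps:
$g{\left(F,a \right)} = 0$ ($g{\left(F,a \right)} = \left(-5\right) 0 = 0$)
$g{\left(-26,- 2 \left(1 + 1\right) - 22 \right)} \left(-5 + 5\right)^{2} = 0 \left(-5 + 5\right)^{2} = 0 \cdot 0^{2} = 0 \cdot 0 = 0$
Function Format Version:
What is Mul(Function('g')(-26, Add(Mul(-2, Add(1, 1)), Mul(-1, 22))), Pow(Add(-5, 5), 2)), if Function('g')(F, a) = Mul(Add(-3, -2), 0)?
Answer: 0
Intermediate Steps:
Function('g')(F, a) = 0 (Function('g')(F, a) = Mul(-5, 0) = 0)
Mul(Function('g')(-26, Add(Mul(-2, Add(1, 1)), Mul(-1, 22))), Pow(Add(-5, 5), 2)) = Mul(0, Pow(Add(-5, 5), 2)) = Mul(0, Pow(0, 2)) = Mul(0, 0) = 0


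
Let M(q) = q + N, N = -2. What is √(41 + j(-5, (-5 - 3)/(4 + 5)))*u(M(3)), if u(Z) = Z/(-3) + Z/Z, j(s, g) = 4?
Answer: 2*√5 ≈ 4.4721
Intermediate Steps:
M(q) = -2 + q (M(q) = q - 2 = -2 + q)
u(Z) = 1 - Z/3 (u(Z) = Z*(-⅓) + 1 = -Z/3 + 1 = 1 - Z/3)
√(41 + j(-5, (-5 - 3)/(4 + 5)))*u(M(3)) = √(41 + 4)*(1 - (-2 + 3)/3) = √45*(1 - ⅓*1) = (3*√5)*(1 - ⅓) = (3*√5)*(⅔) = 2*√5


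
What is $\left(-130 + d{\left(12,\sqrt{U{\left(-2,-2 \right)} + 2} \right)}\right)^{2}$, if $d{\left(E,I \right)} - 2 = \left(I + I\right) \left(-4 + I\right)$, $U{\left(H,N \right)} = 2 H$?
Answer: $17296 + 2112 i \sqrt{2} \approx 17296.0 + 2986.8 i$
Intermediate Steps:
$d{\left(E,I \right)} = 2 + 2 I \left(-4 + I\right)$ ($d{\left(E,I \right)} = 2 + \left(I + I\right) \left(-4 + I\right) = 2 + 2 I \left(-4 + I\right)$)
$\left(-130 + d{\left(12,\sqrt{U{\left(-2,-2 \right)} + 2} \right)}\right)^{2} = \left(-130 + \left(2 - 8 \sqrt{2 \left(-2\right) + 2} + 2 \left(\sqrt{2 \left(-2\right) + 2}\right)^{2}\right)\right)^{2} = \left(-130 + \left(2 - 8 \sqrt{-4 + 2} + 2 \left(\sqrt{-4 + 2}\right)^{2}\right)\right)^{2} = \left(-130 + \left(2 - 8 \sqrt{-2} + 2 \left(\sqrt{-2}\right)^{2}\right)\right)^{2} = \left(-130 + \left(2 - 8 i \sqrt{2} + 2 \left(i \sqrt{2}\right)^{2}\right)\right)^{2} = \left(-130 + \left(2 - 8 i \sqrt{2} + 2 \left(-2\right)\right)\right)^{2} = \left(-130 - \left(2 + 8 i \sqrt{2}\right)\right)^{2} = \left(-132 - 8 i \sqrt{2}\right)^{2}$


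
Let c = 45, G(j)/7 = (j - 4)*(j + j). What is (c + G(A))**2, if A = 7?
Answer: 114921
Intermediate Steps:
G(j) = 14*j*(-4 + j) (G(j) = 7*((j - 4)*(j + j)) = 7*((-4 + j)*(2*j)) = 7*(2*j*(-4 + j)) = 14*j*(-4 + j))
(c + G(A))**2 = (45 + 14*7*(-4 + 7))**2 = (45 + 14*7*3)**2 = (45 + 294)**2 = 339**2 = 114921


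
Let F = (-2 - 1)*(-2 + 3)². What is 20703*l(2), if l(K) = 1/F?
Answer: -6901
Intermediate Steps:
F = -3 (F = -3*1² = -3*1 = -3)
l(K) = -⅓ (l(K) = 1/(-3) = -⅓)
20703*l(2) = 20703*(-⅓) = -6901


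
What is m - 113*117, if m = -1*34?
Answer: -13255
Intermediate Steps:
m = -34
m - 113*117 = -34 - 113*117 = -34 - 13221 = -13255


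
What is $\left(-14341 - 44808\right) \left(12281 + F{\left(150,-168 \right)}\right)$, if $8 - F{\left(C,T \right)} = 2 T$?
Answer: $-746756125$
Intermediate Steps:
$F{\left(C,T \right)} = 8 - 2 T$
$\left(-14341 - 44808\right) \left(12281 + F{\left(150,-168 \right)}\right) = \left(-14341 - 44808\right) \left(12281 + \left(8 - -336\right)\right) = - 59149 \left(12281 + \left(8 + 336\right)\right) = - 59149 \left(12281 + 344\right) = \left(-59149\right) 12625 = -746756125$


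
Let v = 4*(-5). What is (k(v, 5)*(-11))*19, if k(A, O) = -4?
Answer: 836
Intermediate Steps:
v = -20
(k(v, 5)*(-11))*19 = -4*(-11)*19 = 44*19 = 836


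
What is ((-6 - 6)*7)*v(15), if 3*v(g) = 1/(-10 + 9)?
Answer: 28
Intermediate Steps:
v(g) = -1/3 (v(g) = 1/(3*(-10 + 9)) = (1/3)/(-1) = (1/3)*(-1) = -1/3)
((-6 - 6)*7)*v(15) = ((-6 - 6)*7)*(-1/3) = -12*7*(-1/3) = -84*(-1/3) = 28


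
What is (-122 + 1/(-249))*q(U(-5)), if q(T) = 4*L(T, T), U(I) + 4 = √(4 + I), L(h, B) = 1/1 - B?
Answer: -607580/249 + 121516*I/249 ≈ -2440.1 + 488.02*I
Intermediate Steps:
L(h, B) = 1 - B
U(I) = -4 + √(4 + I)
q(T) = 4 - 4*T (q(T) = 4*(1 - T) = 4 - 4*T)
(-122 + 1/(-249))*q(U(-5)) = (-122 + 1/(-249))*(4 - 4*(-4 + √(4 - 5))) = (-122 - 1/249)*(4 - 4*(-4 + √(-1))) = -30379*(4 - 4*(-4 + I))/249 = -30379*(4 + (16 - 4*I))/249 = -30379*(20 - 4*I)/249 = -607580/249 + 121516*I/249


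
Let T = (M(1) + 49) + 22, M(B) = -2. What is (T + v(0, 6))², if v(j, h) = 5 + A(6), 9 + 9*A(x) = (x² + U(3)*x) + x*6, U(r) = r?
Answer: 6889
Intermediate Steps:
A(x) = -1 + x + x²/9 (A(x) = -1 + ((x² + 3*x) + x*6)/9 = -1 + ((x² + 3*x) + 6*x)/9 = -1 + (x² + 9*x)/9 = -1 + (x + x²/9) = -1 + x + x²/9)
v(j, h) = 14 (v(j, h) = 5 + (-1 + 6 + (⅑)*6²) = 5 + (-1 + 6 + (⅑)*36) = 5 + (-1 + 6 + 4) = 5 + 9 = 14)
T = 69 (T = (-2 + 49) + 22 = 47 + 22 = 69)
(T + v(0, 6))² = (69 + 14)² = 83² = 6889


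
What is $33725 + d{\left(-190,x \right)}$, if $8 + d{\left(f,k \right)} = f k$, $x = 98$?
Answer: $15097$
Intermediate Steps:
$d{\left(f,k \right)} = -8 + f k$
$33725 + d{\left(-190,x \right)} = 33725 - 18628 = 15097$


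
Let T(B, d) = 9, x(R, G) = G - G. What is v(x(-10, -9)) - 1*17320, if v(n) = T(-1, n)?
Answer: -17311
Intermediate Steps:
x(R, G) = 0
v(n) = 9
v(x(-10, -9)) - 1*17320 = 9 - 1*17320 = 9 - 17320 = -17311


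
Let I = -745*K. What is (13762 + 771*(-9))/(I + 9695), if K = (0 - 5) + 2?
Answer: 6823/11930 ≈ 0.57192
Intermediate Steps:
K = -3 (K = -5 + 2 = -3)
I = 2235 (I = -745*(-3) = 2235)
(13762 + 771*(-9))/(I + 9695) = (13762 + 771*(-9))/(2235 + 9695) = (13762 - 6939)/11930 = 6823*(1/11930) = 6823/11930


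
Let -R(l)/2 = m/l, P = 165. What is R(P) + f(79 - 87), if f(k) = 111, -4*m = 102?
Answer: 6122/55 ≈ 111.31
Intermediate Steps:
m = -51/2 (m = -¼*102 = -51/2 ≈ -25.500)
R(l) = 51/l (R(l) = -(-51)/l = 51/l)
R(P) + f(79 - 87) = 51/165 + 111 = 51*(1/165) + 111 = 17/55 + 111 = 6122/55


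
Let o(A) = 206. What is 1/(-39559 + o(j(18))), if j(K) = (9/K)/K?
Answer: -1/39353 ≈ -2.5411e-5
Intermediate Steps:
j(K) = 9/K²
1/(-39559 + o(j(18))) = 1/(-39559 + 206) = 1/(-39353) = -1/39353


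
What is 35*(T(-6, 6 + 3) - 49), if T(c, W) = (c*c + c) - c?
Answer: -455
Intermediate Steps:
T(c, W) = c**2 (T(c, W) = (c**2 + c) - c = (c + c**2) - c = c**2)
35*(T(-6, 6 + 3) - 49) = 35*((-6)**2 - 49) = 35*(36 - 49) = 35*(-13) = -455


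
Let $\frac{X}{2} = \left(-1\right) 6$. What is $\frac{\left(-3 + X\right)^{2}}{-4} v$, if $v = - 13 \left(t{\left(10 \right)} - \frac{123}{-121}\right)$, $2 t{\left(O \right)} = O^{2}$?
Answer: $\frac{18056025}{484} \approx 37306.0$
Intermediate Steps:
$X = -12$ ($X = 2 \left(\left(-1\right) 6\right) = 2 \left(-6\right) = -12$)
$t{\left(O \right)} = \frac{O^{2}}{2}$
$v = - \frac{80249}{121}$ ($v = - 13 \left(\frac{10^{2}}{2} - \frac{123}{-121}\right) = - 13 \left(\frac{1}{2} \cdot 100 - - \frac{123}{121}\right) = - 13 \left(50 + \frac{123}{121}\right) = \left(-13\right) \frac{6173}{121} = - \frac{80249}{121} \approx -663.21$)
$\frac{\left(-3 + X\right)^{2}}{-4} v = \frac{\left(-3 - 12\right)^{2}}{-4} \left(- \frac{80249}{121}\right) = \left(-15\right)^{2} \left(- \frac{1}{4}\right) \left(- \frac{80249}{121}\right) = 225 \left(- \frac{1}{4}\right) \left(- \frac{80249}{121}\right) = \left(- \frac{225}{4}\right) \left(- \frac{80249}{121}\right) = \frac{18056025}{484}$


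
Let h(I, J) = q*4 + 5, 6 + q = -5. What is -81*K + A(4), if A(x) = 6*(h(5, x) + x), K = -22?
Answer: 1572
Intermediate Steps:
q = -11 (q = -6 - 5 = -11)
h(I, J) = -39 (h(I, J) = -11*4 + 5 = -44 + 5 = -39)
A(x) = -234 + 6*x (A(x) = 6*(-39 + x) = -234 + 6*x)
-81*K + A(4) = -81*(-22) + (-234 + 6*4) = 1782 + (-234 + 24) = 1782 - 210 = 1572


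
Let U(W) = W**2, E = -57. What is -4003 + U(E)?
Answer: -754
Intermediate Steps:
-4003 + U(E) = -4003 + (-57)**2 = -4003 + 3249 = -754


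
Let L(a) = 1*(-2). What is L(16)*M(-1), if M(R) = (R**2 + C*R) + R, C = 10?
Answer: 20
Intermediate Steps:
L(a) = -2
M(R) = R**2 + 11*R (M(R) = (R**2 + 10*R) + R = R**2 + 11*R)
L(16)*M(-1) = -(-2)*(11 - 1) = -(-2)*10 = -2*(-10) = 20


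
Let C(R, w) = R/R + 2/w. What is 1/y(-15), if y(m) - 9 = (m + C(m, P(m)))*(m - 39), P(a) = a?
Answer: 5/3861 ≈ 0.0012950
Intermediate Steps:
C(R, w) = 1 + 2/w
y(m) = 9 + (-39 + m)*(m + (2 + m)/m) (y(m) = 9 + (m + (2 + m)/m)*(m - 39) = 9 + (m + (2 + m)/m)*(-39 + m) = 9 + (-39 + m)*(m + (2 + m)/m))
1/y(-15) = 1/(-28 + (-15)² - 78/(-15) - 38*(-15)) = 1/(-28 + 225 - 78*(-1/15) + 570) = 1/(-28 + 225 + 26/5 + 570) = 1/(3861/5) = 5/3861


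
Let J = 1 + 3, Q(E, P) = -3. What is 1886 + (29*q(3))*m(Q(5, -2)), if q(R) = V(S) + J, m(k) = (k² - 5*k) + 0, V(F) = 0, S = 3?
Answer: 4670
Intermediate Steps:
J = 4
m(k) = k² - 5*k
q(R) = 4 (q(R) = 0 + 4 = 4)
1886 + (29*q(3))*m(Q(5, -2)) = 1886 + (29*4)*(-3*(-5 - 3)) = 1886 + 116*(-3*(-8)) = 1886 + 116*24 = 1886 + 2784 = 4670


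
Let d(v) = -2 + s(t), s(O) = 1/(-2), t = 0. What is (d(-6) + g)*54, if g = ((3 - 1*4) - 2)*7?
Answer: -1269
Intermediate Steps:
s(O) = -½
d(v) = -5/2 (d(v) = -2 - ½ = -5/2)
g = -21 (g = ((3 - 4) - 2)*7 = (-1 - 2)*7 = -3*7 = -21)
(d(-6) + g)*54 = (-5/2 - 21)*54 = -47/2*54 = -1269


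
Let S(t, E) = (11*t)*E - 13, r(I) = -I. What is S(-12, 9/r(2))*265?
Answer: 153965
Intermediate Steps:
S(t, E) = -13 + 11*E*t (S(t, E) = 11*E*t - 13 = -13 + 11*E*t)
S(-12, 9/r(2))*265 = (-13 + 11*(9/((-1*2)))*(-12))*265 = (-13 + 11*(9/(-2))*(-12))*265 = (-13 + 11*(9*(-½))*(-12))*265 = (-13 + 11*(-9/2)*(-12))*265 = (-13 + 594)*265 = 581*265 = 153965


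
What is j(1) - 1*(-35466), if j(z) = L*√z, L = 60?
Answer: 35526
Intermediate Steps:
j(z) = 60*√z
j(1) - 1*(-35466) = 60*√1 - 1*(-35466) = 60*1 + 35466 = 60 + 35466 = 35526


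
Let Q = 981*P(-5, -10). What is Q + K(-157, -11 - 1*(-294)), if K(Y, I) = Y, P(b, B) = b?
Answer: -5062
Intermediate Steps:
Q = -4905 (Q = 981*(-5) = -4905)
Q + K(-157, -11 - 1*(-294)) = -4905 - 157 = -5062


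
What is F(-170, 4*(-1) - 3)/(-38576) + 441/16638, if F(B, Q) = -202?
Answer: 1697741/53485624 ≈ 0.031742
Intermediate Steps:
F(-170, 4*(-1) - 3)/(-38576) + 441/16638 = -202/(-38576) + 441/16638 = -202*(-1/38576) + 441*(1/16638) = 101/19288 + 147/5546 = 1697741/53485624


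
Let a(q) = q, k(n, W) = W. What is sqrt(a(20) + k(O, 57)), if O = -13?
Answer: sqrt(77) ≈ 8.7750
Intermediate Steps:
sqrt(a(20) + k(O, 57)) = sqrt(20 + 57) = sqrt(77)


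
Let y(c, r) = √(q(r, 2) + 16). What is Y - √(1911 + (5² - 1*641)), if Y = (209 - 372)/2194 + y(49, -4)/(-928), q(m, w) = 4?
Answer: -163/2194 - √1295 - √5/464 ≈ -36.065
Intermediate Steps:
y(c, r) = 2*√5 (y(c, r) = √(4 + 16) = √20 = 2*√5)
Y = -163/2194 - √5/464 (Y = (209 - 372)/2194 + (2*√5)/(-928) = -163*1/2194 + (2*√5)*(-1/928) = -163/2194 - √5/464 ≈ -0.079113)
Y - √(1911 + (5² - 1*641)) = (-163/2194 - √5/464) - √(1911 + (5² - 1*641)) = (-163/2194 - √5/464) - √(1911 + (25 - 641)) = (-163/2194 - √5/464) - √(1911 - 616) = (-163/2194 - √5/464) - √1295 = -163/2194 - √1295 - √5/464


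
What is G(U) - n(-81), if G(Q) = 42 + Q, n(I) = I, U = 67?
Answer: 190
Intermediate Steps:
G(U) - n(-81) = (42 + 67) - 1*(-81) = 109 + 81 = 190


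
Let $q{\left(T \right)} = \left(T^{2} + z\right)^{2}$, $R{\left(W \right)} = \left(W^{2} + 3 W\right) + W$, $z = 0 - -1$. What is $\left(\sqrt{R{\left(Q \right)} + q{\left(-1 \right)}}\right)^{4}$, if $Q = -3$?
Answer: $1$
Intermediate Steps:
$z = 1$ ($z = 0 + 1 = 1$)
$R{\left(W \right)} = W^{2} + 4 W$
$q{\left(T \right)} = \left(1 + T^{2}\right)^{2}$ ($q{\left(T \right)} = \left(T^{2} + 1\right)^{2} = \left(1 + T^{2}\right)^{2}$)
$\left(\sqrt{R{\left(Q \right)} + q{\left(-1 \right)}}\right)^{4} = \left(\sqrt{- 3 \left(4 - 3\right) + \left(1 + \left(-1\right)^{2}\right)^{2}}\right)^{4} = \left(\sqrt{\left(-3\right) 1 + \left(1 + 1\right)^{2}}\right)^{4} = \left(\sqrt{-3 + 2^{2}}\right)^{4} = \left(\sqrt{-3 + 4}\right)^{4} = \left(\sqrt{1}\right)^{4} = 1^{4} = 1$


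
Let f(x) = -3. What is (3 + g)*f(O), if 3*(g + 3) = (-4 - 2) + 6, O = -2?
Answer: 0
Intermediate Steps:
g = -3 (g = -3 + ((-4 - 2) + 6)/3 = -3 + (-6 + 6)/3 = -3 + (1/3)*0 = -3 + 0 = -3)
(3 + g)*f(O) = (3 - 3)*(-3) = 0*(-3) = 0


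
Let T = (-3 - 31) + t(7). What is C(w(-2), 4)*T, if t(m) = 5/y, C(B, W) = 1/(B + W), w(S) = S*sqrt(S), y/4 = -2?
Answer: -277/48 - 277*I*sqrt(2)/96 ≈ -5.7708 - 4.0806*I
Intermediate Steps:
y = -8 (y = 4*(-2) = -8)
w(S) = S**(3/2)
t(m) = -5/8 (t(m) = 5/(-8) = 5*(-1/8) = -5/8)
T = -277/8 (T = (-3 - 31) - 5/8 = -34 - 5/8 = -277/8 ≈ -34.625)
C(w(-2), 4)*T = -277/8/((-2)**(3/2) + 4) = -277/8/(-2*I*sqrt(2) + 4) = -277/8/(4 - 2*I*sqrt(2)) = -277/(8*(4 - 2*I*sqrt(2)))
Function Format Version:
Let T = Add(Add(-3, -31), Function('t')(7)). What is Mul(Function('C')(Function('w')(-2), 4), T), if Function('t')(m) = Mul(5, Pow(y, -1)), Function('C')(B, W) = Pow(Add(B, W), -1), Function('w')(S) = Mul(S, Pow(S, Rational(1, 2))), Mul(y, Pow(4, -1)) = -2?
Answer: Add(Rational(-277, 48), Mul(Rational(-277, 96), I, Pow(2, Rational(1, 2)))) ≈ Add(-5.7708, Mul(-4.0806, I))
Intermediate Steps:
y = -8 (y = Mul(4, -2) = -8)
Function('w')(S) = Pow(S, Rational(3, 2))
Function('t')(m) = Rational(-5, 8) (Function('t')(m) = Mul(5, Pow(-8, -1)) = Mul(5, Rational(-1, 8)) = Rational(-5, 8))
T = Rational(-277, 8) (T = Add(Add(-3, -31), Rational(-5, 8)) = Add(-34, Rational(-5, 8)) = Rational(-277, 8) ≈ -34.625)
Mul(Function('C')(Function('w')(-2), 4), T) = Mul(Pow(Add(Pow(-2, Rational(3, 2)), 4), -1), Rational(-277, 8)) = Mul(Pow(Add(Mul(-2, I, Pow(2, Rational(1, 2))), 4), -1), Rational(-277, 8)) = Mul(Pow(Add(4, Mul(-2, I, Pow(2, Rational(1, 2)))), -1), Rational(-277, 8)) = Mul(Rational(-277, 8), Pow(Add(4, Mul(-2, I, Pow(2, Rational(1, 2)))), -1))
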